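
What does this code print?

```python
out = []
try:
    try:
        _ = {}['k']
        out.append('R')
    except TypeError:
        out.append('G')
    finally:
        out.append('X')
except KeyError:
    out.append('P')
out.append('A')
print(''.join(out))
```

Execution trace: 'X' (finally) → 'P' (outer except KeyError) → 'A' (after the try/except). Output: XPA

Answer: XPA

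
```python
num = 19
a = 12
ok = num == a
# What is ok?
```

Trace:
`num = 19` → num = 19
`a = 12` → a = 12
`ok = num == a` → ok = False
So ok = False

Answer: False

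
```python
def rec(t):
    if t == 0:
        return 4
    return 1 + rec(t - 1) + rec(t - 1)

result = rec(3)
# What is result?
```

rec(t) = 1 + 2·rec(t-1), rec(0)=4. Closed form: (4+1)·2^3 - 1 = 39.

Answer: 39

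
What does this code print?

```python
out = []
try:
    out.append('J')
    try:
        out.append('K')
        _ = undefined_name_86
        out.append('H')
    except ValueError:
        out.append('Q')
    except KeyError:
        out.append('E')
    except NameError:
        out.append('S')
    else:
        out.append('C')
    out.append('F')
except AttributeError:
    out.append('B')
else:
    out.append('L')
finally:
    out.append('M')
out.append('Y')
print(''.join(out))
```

Execution trace: 'J' (try body) → 'K' (inner try body) → 'S' (inner except NameError) → 'F' (try body, no exception) → 'L' (else) → 'M' (finally) → 'Y' (after the try/except). Output: JKSFLMY

Answer: JKSFLMY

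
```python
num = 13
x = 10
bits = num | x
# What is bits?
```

Trace:
`num = 13` → num = 13
`x = 10` → x = 10
`bits = num | x` → bits = 15
So bits = 15

Answer: 15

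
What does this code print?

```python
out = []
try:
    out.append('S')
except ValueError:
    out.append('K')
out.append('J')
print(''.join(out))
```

Execution trace: 'S' (try body, no exception) → 'J' (after the try/except). Output: SJ

Answer: SJ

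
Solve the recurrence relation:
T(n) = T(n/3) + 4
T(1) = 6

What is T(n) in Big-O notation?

Each step divides n by 3 and adds 4. After log_3(n) steps we reach T(1)=6. So T(n) = 4·log_3(n) + 6 = O(log n).

Answer: O(log n)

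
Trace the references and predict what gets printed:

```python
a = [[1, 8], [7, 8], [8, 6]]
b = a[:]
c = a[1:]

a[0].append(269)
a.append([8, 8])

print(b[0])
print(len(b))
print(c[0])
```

Key concept: slice with nested mutation.
Step by step:
`a = [[1, 8], [7, 8], [8, 6]]` → a = [[1, 8], [7, 8], [8, 6]]
`b = a[:]` → b = [[1, 8], [7, 8], [8, 6]]
`c = a[1:]` → c = [[7, 8], [8, 6]]
`a[0].append(269)` → a = [[1, 8, 269], [7, 8], [8, 6]]; b = [[1, 8, 269], [7, 8], [8, 6]]
`a.append([8, 8])` → a = [[1, 8, 269], [7, 8], [8, 6], [8, 8]]
`print(b[0])` → prints [1, 8, 269]
`print(len(b))` → prints 3
`print(c[0])` → prints [7, 8]

Answer:
[1, 8, 269]
3
[7, 8]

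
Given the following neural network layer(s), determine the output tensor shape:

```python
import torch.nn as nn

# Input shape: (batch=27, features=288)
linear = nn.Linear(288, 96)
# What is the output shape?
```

Input: (27, 288) -> Output: (27, 96)

Answer: (27, 96)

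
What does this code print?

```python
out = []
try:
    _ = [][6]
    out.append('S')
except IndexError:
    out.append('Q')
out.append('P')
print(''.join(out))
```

Execution trace: 'Q' (except IndexError) → 'P' (after the try/except). Output: QP

Answer: QP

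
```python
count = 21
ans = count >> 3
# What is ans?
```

Trace:
`count = 21` → count = 21
`ans = count >> 3` → ans = 2
So ans = 2

Answer: 2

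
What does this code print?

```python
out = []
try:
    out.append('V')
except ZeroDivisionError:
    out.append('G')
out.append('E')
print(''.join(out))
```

Execution trace: 'V' (try body, no exception) → 'E' (after the try/except). Output: VE

Answer: VE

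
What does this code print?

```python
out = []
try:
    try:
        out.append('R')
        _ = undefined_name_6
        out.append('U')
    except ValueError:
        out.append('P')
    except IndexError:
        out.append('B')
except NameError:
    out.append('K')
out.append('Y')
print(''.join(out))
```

Execution trace: 'R' (try body) → 'K' (outer except NameError) → 'Y' (after the try/except). Output: RKY

Answer: RKY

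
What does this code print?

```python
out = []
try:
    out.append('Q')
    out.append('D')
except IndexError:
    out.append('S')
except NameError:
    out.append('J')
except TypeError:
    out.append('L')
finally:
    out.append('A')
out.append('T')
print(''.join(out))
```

Execution trace: 'Q' (try body) → 'D' (try body, no exception) → 'A' (finally) → 'T' (after the try/except). Output: QDAT

Answer: QDAT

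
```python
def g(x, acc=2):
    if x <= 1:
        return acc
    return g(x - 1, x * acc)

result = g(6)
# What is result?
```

Accumulator trace (n, acc): (6, 2) -> (5, 12) -> (4, 60) -> (3, 240) -> (2, 720) -> (1, 1440) -> return 1440

Answer: 1440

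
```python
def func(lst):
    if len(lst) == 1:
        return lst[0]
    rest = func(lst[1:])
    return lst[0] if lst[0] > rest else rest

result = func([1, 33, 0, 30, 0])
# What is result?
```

Recursive max over [1, 33, 0, 30, 0] = 33

Answer: 33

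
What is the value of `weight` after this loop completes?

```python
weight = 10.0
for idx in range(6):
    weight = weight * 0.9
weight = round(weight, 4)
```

Exponential decay: 10.0 * 0.9^6
`weight` takes the values: 10.0 → 9.0 → 8.1 → 7.29 → 6.561 → 5.9049 → 5.31441 → 5.3144

Answer: 5.3144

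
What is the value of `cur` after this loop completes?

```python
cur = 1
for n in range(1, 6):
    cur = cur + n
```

Start at 1, add 1 through 5
`cur` takes the values: 1 → 2 → 4 → 7 → 11 → 16

Answer: 16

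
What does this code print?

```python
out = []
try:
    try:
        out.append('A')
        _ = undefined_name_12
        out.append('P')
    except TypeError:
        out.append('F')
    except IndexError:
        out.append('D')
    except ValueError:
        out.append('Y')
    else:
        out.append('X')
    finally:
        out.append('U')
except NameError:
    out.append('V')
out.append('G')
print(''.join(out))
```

Execution trace: 'A' (inner try body) → 'U' (inner finally) → 'V' (outer except NameError) → 'G' (after the try/except). Output: AUVG

Answer: AUVG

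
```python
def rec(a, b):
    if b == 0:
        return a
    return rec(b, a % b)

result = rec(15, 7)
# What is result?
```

rec(15, 7) -> rec(7, 1) -> rec(1, 0) -> 1

Answer: 1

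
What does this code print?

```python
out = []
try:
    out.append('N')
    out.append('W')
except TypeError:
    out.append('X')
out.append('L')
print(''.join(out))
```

Execution trace: 'N' (try body) → 'W' (try body, no exception) → 'L' (after the try/except). Output: NWL

Answer: NWL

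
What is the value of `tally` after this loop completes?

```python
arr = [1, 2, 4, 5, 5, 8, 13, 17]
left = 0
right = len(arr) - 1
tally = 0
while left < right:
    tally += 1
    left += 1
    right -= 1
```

Iterations until pointers meet (list length 8)
`tally` takes the values: 0 → 1 → 2 → 3 → 4

Answer: 4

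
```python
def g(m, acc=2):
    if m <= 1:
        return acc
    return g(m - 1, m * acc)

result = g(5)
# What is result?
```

Accumulator trace (n, acc): (5, 2) -> (4, 10) -> (3, 40) -> (2, 120) -> (1, 240) -> return 240

Answer: 240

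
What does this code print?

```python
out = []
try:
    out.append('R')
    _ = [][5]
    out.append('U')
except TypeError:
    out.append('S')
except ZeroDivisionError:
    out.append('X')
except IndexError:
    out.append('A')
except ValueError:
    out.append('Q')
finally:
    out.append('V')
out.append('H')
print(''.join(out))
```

Execution trace: 'R' (try body) → 'A' (except IndexError) → 'V' (finally) → 'H' (after the try/except). Output: RAVH

Answer: RAVH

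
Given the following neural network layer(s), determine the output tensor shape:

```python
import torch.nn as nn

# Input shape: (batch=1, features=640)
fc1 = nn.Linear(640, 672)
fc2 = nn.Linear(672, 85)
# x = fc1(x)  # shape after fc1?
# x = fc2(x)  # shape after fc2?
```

Input: (1, 640) -> after fc1: (1, 672) -> Output: (1, 85)

Answer: (1, 85)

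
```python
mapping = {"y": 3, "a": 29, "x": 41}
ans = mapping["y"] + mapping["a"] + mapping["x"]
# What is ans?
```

Trace:
`mapping = {"y": 3, "a": 29, "x": 41}` → mapping = {'y': 3, 'a': 29, 'x': 41}
`ans = mapping["y"] + mapping["a"] + mapping["x"]` → ans = 73
So ans = 73

Answer: 73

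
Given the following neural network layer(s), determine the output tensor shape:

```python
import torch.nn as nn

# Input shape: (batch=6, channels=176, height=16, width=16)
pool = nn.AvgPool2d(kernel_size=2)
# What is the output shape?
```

Input: (6, 176, 16, 16) -> Output: (6, 176, 8, 8)

Answer: (6, 176, 8, 8)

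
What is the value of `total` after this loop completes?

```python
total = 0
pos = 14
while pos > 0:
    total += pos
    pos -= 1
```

Sum 14 down to 1
`total` takes the values: 0 → 14 → 27 → 39 → 50 → 60 → 69 → 77 → 84 → 90 → 95 → 99 → 102 → 104 → 105

Answer: 105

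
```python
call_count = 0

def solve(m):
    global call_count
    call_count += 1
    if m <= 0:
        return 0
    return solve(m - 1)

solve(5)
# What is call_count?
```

Linear recursion stepping by 1: 6 calls from m=5 down to ≤0.

Answer: 6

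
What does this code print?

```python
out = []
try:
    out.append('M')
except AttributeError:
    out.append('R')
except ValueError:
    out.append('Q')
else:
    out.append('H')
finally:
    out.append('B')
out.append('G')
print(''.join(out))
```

Execution trace: 'M' (try body, no exception) → 'H' (else) → 'B' (finally) → 'G' (after the try/except). Output: MHBG

Answer: MHBG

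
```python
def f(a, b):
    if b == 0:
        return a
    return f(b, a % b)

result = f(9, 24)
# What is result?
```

f(9, 24) -> f(24, 9) -> f(9, 6) -> f(6, 3) -> f(3, 0) -> 3

Answer: 3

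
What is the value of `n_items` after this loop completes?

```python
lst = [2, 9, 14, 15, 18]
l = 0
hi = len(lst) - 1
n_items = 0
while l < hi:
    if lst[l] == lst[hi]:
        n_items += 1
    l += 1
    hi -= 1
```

Count matching pairs from ends
`n_items` takes the values: 0

Answer: 0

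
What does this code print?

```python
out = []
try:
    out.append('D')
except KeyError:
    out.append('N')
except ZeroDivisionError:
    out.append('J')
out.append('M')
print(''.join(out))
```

Execution trace: 'D' (try body, no exception) → 'M' (after the try/except). Output: DM

Answer: DM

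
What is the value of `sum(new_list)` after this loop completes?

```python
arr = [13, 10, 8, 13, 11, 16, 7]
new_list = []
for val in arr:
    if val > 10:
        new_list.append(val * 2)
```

Sum of doubled values > 10
`new_list` takes the values: [] → [26] → [26, 26] → [26, 26, 22] → [26, 26, 22, 32]
So `sum(new_list)` = 106

Answer: 106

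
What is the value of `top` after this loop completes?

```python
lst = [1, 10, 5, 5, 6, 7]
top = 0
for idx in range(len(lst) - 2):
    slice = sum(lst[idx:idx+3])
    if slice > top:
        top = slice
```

Max sum of 3-element window in [1, 10, 5, 5, 6, 7]
`top` takes the values: 0 → 16 → 20

Answer: 20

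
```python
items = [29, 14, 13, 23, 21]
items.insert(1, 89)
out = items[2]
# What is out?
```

Trace:
`items = [29, 14, 13, 23, 21]` → items = [29, 14, 13, 23, 21]
`items.insert(1, 89)` → items = [29, 89, 14, 13, 23, 21]
`out = items[2]` → out = 14
So out = 14

Answer: 14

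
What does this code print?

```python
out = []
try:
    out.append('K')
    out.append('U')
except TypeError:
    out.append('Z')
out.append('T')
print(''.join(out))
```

Execution trace: 'K' (try body) → 'U' (try body, no exception) → 'T' (after the try/except). Output: KUT

Answer: KUT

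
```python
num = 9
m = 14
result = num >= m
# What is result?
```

Trace:
`num = 9` → num = 9
`m = 14` → m = 14
`result = num >= m` → result = False
So result = False

Answer: False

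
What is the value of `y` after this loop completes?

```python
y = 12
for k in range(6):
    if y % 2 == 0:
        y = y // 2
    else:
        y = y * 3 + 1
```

Collatz-style transformation from 12
`y` takes the values: 12 → 6 → 3 → 10 → 5 → 16 → 8

Answer: 8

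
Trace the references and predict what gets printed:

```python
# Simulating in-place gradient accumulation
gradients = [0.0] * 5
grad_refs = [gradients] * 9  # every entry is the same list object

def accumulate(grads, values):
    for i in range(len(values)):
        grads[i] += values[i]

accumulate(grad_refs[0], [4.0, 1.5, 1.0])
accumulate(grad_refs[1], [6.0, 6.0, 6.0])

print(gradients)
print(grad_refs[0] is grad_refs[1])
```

Key concept: gradient accumulation aliasing.
Step by step:
`gradients = [0.0] * 5` → gradients = [0.0, 0.0, 0.0, 0.0, 0.0]
`grad_refs = [gradients] * 9` → grad_refs = [[0.0, 0.0, 0.0, 0.0, 0.0], [0.0, 0.0, 0.0, 0.0, 0.0], [0.0, 0.0, 0.0, 0.0, 0.0], [0.0, 0.0, 0.0, 0.0, 0.0], [0.0, 0.0, 0.0, 0.0, 0.0], [0.0, 0.0, 0.0, 0.0, 0.0], [0.0, 0.0, 0.0, 0.0, 0.0], [0.0, 0.0, 0.0, 0.0, 0.0], [0.0, 0.0, 0.0, 0.0, 0.0]]
`accumulate(grad_refs[0], [4.0, 1.5, 1.0])` → gradients = [4.0, 1.5, 1.0, 0.0, 0.0]; grad_refs = [[4.0, 1.5, 1.0, 0.0, 0.0], [4.0, 1.5, 1.0, 0.0, 0.0], [4.0, 1.5, 1.0, 0.0, 0.0], [4.0, 1.5, 1.0, 0.0, 0.0], [4.0, 1.5, 1.0, 0.0, 0.0], [4.0, 1.5, 1.0, 0.0, 0.0], [4.0, 1.5, 1.0, 0.0, 0.0], [4.0, 1.5, 1.0, 0.0, 0.0], [4.0, 1.5, 1.0, 0.0, 0.0]]
`accumulate(grad_refs[1], [6.0, 6.0, 6.0])` → gradients = [10.0, 7.5, 7.0, 0.0, 0.0]; grad_refs = [[10.0, 7.5, 7.0, 0.0, 0.0], [10.0, 7.5, 7.0, 0.0, 0.0], [10.0, 7.5, 7.0, 0.0, 0.0], [10.0, 7.5, 7.0, 0.0, 0.0], [10.0, 7.5, 7.0, 0.0, 0.0], [10.0, 7.5, 7.0, 0.0, 0.0], [10.0, 7.5, 7.0, 0.0, 0.0], [10.0, 7.5, 7.0, 0.0, 0.0], [10.0, 7.5, 7.0, 0.0, 0.0]]
`print(gradients)` → prints [10.0, 7.5, 7.0, 0.0, 0.0]
`print(grad_refs[0] is grad_refs[1])` → prints True

Answer:
[10.0, 7.5, 7.0, 0.0, 0.0]
True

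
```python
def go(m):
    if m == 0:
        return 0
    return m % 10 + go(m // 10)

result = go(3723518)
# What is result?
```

Sum of digits of 3723518: 8 + 1 + 5 + 3 + 2 + 7 + 3 = 29

Answer: 29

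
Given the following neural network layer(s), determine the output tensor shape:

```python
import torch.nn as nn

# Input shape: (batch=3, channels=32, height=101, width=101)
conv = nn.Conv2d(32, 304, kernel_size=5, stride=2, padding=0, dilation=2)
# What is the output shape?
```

Input: (3, 32, 101, 101) -> Output: (3, 304, 47, 47)

Answer: (3, 304, 47, 47)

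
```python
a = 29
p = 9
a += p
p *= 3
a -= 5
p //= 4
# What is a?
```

Trace:
`a = 29` → a = 29
`p = 9` → p = 9
`a += p` → a = 38
`p *= 3` → p = 27
`a -= 5` → a = 33
`p //= 4` → p = 6
So a = 33

Answer: 33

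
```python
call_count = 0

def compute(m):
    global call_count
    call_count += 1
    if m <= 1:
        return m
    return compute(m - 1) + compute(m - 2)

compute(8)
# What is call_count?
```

Calls(m) = 1 + Calls(m-1) + Calls(m-2); Calls(0)=Calls(1)=1. For m=8 this gives 67.

Answer: 67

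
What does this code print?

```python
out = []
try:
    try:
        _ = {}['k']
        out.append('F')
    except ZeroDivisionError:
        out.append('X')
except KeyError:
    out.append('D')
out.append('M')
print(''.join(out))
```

Execution trace: 'D' (outer except KeyError) → 'M' (after the try/except). Output: DM

Answer: DM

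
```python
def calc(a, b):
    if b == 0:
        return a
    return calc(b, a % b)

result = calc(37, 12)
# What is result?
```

calc(37, 12) -> calc(12, 1) -> calc(1, 0) -> 1

Answer: 1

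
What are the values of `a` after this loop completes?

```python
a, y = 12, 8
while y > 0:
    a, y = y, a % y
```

GCD of 12 and 8
`a` takes the values: 12 → 8 → 4

Answer: 4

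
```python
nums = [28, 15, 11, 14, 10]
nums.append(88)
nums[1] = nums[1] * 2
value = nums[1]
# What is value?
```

Trace:
`nums = [28, 15, 11, 14, 10]` → nums = [28, 15, 11, 14, 10]
`nums.append(88)` → nums = [28, 15, 11, 14, 10, 88]
`nums[1] = nums[1] * 2` → nums = [28, 30, 11, 14, 10, 88]
`value = nums[1]` → value = 30
So value = 30

Answer: 30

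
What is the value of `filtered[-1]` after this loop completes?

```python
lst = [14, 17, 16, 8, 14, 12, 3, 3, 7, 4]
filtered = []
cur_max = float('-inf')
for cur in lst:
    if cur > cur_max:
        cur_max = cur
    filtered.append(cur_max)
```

Running max ends at 17
`filtered` takes the values: [] → [14] → [14, 17] → [14, 17, 17] → [14, 17, 17, 17] → [14, 17, 17, 17, 17] → [14, 17, 17, 17, 17, 17] → [14, 17, 17, 17, 17, 17, 17] → [14, 17, 17, 17, 17, 17, 17, 17] → [14, 17, 17, 17, 17, 17, 17, 17, 17] → [14, 17, 17, 17, 17, 17, 17, 17, 17, 17]
So `filtered[-1]` = 17

Answer: 17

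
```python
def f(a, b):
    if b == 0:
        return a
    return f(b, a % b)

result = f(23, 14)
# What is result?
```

f(23, 14) -> f(14, 9) -> f(9, 5) -> f(5, 4) -> f(4, 1) -> f(1, 0) -> 1

Answer: 1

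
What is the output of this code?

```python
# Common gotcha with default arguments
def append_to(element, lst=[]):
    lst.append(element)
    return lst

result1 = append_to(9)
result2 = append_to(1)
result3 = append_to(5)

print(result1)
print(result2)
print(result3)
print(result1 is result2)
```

Key concept: mutable default argument gotcha.
Step by step:
`result1 = append_to(9)` → result1 = [9]
`result2 = append_to(1)` → result1 = [9, 1] (same object as result2); result2 = [9, 1] (same object as result1)
`result3 = append_to(5)` → result1 = [9, 1, 5] (same object as result2, result3); result2 = [9, 1, 5] (same object as result1, result3); result3 = [9, 1, 5] (same object as result1, result2)
`print(result1)` → prints [9, 1, 5]
`print(result2)` → prints [9, 1, 5]
`print(result3)` → prints [9, 1, 5]
`print(result1 is result2)` → prints True

Answer:
[9, 1, 5]
[9, 1, 5]
[9, 1, 5]
True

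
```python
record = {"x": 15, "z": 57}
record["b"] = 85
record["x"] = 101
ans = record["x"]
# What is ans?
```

Trace:
`record = {"x": 15, "z": 57}` → record = {'x': 15, 'z': 57}
`record["b"] = 85` → record = {'x': 15, 'z': 57, 'b': 85}
`record["x"] = 101` → record = {'x': 101, 'z': 57, 'b': 85}
`ans = record["x"]` → ans = 101
So ans = 101

Answer: 101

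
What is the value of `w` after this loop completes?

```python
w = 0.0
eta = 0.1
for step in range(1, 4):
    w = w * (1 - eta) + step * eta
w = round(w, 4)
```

Moving average with lr=0.1
`w` takes the values: 0.0 → 0.1 → 0.29 → 0.561

Answer: 0.561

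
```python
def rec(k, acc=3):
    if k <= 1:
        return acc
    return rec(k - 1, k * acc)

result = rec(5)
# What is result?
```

Accumulator trace (n, acc): (5, 3) -> (4, 15) -> (3, 60) -> (2, 180) -> (1, 360) -> return 360

Answer: 360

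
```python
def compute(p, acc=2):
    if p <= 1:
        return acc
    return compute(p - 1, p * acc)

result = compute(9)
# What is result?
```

Accumulator trace (n, acc): (9, 2) -> (8, 18) -> (7, 144) -> (6, 1008) -> (5, 6048) -> (4, 30240) -> (3, 120960) -> (2, 362880) -> (1, 725760) -> return 725760

Answer: 725760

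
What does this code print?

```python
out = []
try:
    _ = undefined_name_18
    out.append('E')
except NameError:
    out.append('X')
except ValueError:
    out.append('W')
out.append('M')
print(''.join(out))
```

Execution trace: 'X' (except NameError) → 'M' (after the try/except). Output: XM

Answer: XM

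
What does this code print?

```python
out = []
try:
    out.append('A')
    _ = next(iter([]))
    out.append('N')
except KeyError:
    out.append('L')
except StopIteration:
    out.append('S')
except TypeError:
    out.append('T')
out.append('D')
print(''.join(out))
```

Execution trace: 'A' (try body) → 'S' (except StopIteration) → 'D' (after the try/except). Output: ASD

Answer: ASD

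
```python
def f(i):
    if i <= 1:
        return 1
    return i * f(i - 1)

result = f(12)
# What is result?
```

f(12) = 12 * 11 * 10 * 9 * 8 * 7 * 6 * 5 * 4 * 3 * 2 * 1 = 479001600

Answer: 479001600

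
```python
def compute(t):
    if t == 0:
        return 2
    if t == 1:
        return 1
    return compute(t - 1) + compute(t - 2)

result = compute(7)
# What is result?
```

Build up from base cases: compute(0)=2, compute(1)=1, compute(2)=3, compute(3)=4, compute(4)=7, compute(5)=11, compute(6)=18, ..., compute(7)=29

Answer: 29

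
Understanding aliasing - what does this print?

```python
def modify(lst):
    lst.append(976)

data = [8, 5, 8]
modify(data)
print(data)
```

Key concept: function modifies passed list.
Step by step:
`data = [8, 5, 8]` → data = [8, 5, 8]
`modify(data)` → data = [8, 5, 8, 976]
`print(data)` → prints [8, 5, 8, 976]

Answer: [8, 5, 8, 976]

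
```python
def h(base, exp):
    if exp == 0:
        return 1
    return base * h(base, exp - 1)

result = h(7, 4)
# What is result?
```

h(7, 4) = 7 * 7 * 7 * 7 = 2401

Answer: 2401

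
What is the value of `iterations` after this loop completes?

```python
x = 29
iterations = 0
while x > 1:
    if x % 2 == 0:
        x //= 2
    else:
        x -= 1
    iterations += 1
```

Steps to reduce 29 to 1
`iterations` takes the values: 0 → 1 → 2 → 3 → 4 → 5 → 6 → 7

Answer: 7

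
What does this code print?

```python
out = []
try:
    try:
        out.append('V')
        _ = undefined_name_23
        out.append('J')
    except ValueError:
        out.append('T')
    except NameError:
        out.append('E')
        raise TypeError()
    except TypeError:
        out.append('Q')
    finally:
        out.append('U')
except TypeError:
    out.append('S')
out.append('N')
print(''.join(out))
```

Execution trace: 'V' (inner try body) → 'E' (inner except NameError) → 'U' (inner finally) → 'S' (outer except TypeError) → 'N' (after the try/except). Output: VEUSN

Answer: VEUSN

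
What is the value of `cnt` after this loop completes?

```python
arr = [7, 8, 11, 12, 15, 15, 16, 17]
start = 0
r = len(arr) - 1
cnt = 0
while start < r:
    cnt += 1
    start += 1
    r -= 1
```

Iterations until pointers meet (list length 8)
`cnt` takes the values: 0 → 1 → 2 → 3 → 4

Answer: 4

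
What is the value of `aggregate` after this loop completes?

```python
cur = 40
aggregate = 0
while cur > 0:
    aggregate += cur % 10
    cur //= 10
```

Sum digits of 40
`aggregate` takes the values: 0 → 4

Answer: 4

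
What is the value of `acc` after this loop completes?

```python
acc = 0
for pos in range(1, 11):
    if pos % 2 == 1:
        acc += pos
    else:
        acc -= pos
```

Add odd, subtract even
`acc` takes the values: 0 → 1 → -1 → 2 → -2 → 3 → -3 → 4 → -4 → 5 → -5

Answer: -5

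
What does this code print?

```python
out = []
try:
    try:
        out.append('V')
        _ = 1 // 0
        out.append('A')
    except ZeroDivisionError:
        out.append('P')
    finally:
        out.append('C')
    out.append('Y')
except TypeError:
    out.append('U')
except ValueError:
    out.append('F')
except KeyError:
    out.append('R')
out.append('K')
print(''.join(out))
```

Execution trace: 'V' (inner try body) → 'P' (inner except ZeroDivisionError) → 'C' (inner finally) → 'Y' (try body, no exception) → 'K' (after the try/except). Output: VPCYK

Answer: VPCYK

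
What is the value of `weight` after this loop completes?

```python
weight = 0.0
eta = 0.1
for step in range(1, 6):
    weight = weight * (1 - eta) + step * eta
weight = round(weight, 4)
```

Moving average with lr=0.1
`weight` takes the values: 0.0 → 0.1 → 0.29 → 0.561 → 0.9049 → 1.31441 → 1.3144

Answer: 1.3144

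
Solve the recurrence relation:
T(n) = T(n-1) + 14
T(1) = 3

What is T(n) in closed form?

Unrolling: T(n) = T(1) + 14·(n-1) = 3 + 14(n-1) = 14n - 11.

Answer: T(n) = 14n - 11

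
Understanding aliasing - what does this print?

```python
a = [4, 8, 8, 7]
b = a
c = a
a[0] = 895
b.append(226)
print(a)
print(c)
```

Key concept: multiple aliases.
Step by step:
`a = [4, 8, 8, 7]` → a = [4, 8, 8, 7]
`b = a` → b = [4, 8, 8, 7] (same object as a)
`c = a` → c = [4, 8, 8, 7] (same object as a, b)
`a[0] = 895` → a = [895, 8, 8, 7] (same object as b, c); b = [895, 8, 8, 7] (same object as a, c); c = [895, 8, 8, 7] (same object as a, b)
`b.append(226)` → a = [895, 8, 8, 7, 226] (same object as b, c); b = [895, 8, 8, 7, 226] (same object as a, c); c = [895, 8, 8, 7, 226] (same object as a, b)
`print(a)` → prints [895, 8, 8, 7, 226]
`print(c)` → prints [895, 8, 8, 7, 226]

Answer:
[895, 8, 8, 7, 226]
[895, 8, 8, 7, 226]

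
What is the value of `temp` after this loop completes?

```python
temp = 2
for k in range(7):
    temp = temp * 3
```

Multiply by 3, 7 times: 2 * 3^7 = 4374
`temp` takes the values: 2 → 6 → 18 → 54 → 162 → 486 → 1458 → 4374

Answer: 4374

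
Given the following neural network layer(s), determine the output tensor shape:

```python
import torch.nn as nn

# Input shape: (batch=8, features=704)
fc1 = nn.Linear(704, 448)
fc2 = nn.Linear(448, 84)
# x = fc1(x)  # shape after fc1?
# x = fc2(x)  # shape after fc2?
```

Input: (8, 704) -> after fc1: (8, 448) -> Output: (8, 84)

Answer: (8, 84)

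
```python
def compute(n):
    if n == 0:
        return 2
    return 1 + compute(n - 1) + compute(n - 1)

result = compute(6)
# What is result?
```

compute(n) = 1 + 2·compute(n-1), compute(0)=2. Closed form: (2+1)·2^6 - 1 = 191.

Answer: 191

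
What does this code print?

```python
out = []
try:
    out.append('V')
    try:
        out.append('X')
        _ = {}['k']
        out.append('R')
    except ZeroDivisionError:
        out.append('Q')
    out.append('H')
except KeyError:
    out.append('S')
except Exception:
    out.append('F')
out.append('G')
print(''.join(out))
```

Execution trace: 'V' (try body) → 'X' (inner try body) → 'S' (except KeyError) → 'G' (after the try/except). Output: VXSG

Answer: VXSG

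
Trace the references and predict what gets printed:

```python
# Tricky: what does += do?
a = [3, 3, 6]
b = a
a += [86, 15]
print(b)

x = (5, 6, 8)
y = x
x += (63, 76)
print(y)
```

Key concept: += behavior differs for mutable vs immutable.
Step by step:
`a = [3, 3, 6]` → a = [3, 3, 6]
`b = a` → b = [3, 3, 6] (same object as a)
`a += [86, 15]` → a = [3, 3, 6, 86, 15] (same object as b); b = [3, 3, 6, 86, 15] (same object as a)
`print(b)` → prints [3, 3, 6, 86, 15]
`x = (5, 6, 8)` → x = (5, 6, 8)
`y = x` → y = (5, 6, 8)
`x += (63, 76)` → x = (5, 6, 8, 63, 76)
`print(y)` → prints (5, 6, 8)

Answer:
[3, 3, 6, 86, 15]
(5, 6, 8)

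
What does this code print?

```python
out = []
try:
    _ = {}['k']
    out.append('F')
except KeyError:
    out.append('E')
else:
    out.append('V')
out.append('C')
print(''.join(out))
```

Execution trace: 'E' (except KeyError) → 'C' (after the try/except). Output: EC

Answer: EC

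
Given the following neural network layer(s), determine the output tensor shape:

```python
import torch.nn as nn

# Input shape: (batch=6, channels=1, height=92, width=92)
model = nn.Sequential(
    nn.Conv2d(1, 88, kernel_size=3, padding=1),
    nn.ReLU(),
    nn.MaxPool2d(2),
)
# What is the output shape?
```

Input: (6, 1, 92, 92) -> after Conv2d: (6, 88, 92, 92) -> after ReLU: (6, 88, 92, 92) -> Output: (6, 88, 46, 46)

Answer: (6, 88, 46, 46)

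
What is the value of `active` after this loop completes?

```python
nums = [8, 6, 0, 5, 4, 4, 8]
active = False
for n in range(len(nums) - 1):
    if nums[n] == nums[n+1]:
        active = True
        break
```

Check consecutive duplicates in [8, 6, 0, 5, 4, 4, 8]
`active` takes the values: False → True

Answer: True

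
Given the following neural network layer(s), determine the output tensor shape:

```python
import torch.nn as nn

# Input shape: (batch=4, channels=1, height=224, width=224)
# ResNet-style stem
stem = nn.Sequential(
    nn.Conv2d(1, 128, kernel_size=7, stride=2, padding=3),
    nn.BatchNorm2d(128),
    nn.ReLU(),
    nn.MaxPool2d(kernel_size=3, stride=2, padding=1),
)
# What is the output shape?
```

Input: (4, 1, 224, 224) -> after Conv2d 7x7 stride=2: (4, 128, 112, 112) -> Output: (4, 128, 56, 56)

Answer: (4, 128, 56, 56)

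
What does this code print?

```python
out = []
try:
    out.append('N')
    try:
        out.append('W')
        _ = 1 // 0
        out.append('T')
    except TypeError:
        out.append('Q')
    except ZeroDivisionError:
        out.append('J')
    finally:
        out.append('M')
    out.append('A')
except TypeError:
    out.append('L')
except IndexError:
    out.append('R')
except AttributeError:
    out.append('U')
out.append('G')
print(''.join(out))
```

Execution trace: 'N' (try body) → 'W' (inner try body) → 'J' (inner except ZeroDivisionError) → 'M' (inner finally) → 'A' (try body, no exception) → 'G' (after the try/except). Output: NWJMAG

Answer: NWJMAG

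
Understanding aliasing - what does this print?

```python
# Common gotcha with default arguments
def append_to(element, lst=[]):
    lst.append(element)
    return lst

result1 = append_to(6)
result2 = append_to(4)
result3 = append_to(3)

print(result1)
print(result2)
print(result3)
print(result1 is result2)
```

Key concept: mutable default argument gotcha.
Step by step:
`result1 = append_to(6)` → result1 = [6]
`result2 = append_to(4)` → result1 = [6, 4] (same object as result2); result2 = [6, 4] (same object as result1)
`result3 = append_to(3)` → result1 = [6, 4, 3] (same object as result2, result3); result2 = [6, 4, 3] (same object as result1, result3); result3 = [6, 4, 3] (same object as result1, result2)
`print(result1)` → prints [6, 4, 3]
`print(result2)` → prints [6, 4, 3]
`print(result3)` → prints [6, 4, 3]
`print(result1 is result2)` → prints True

Answer:
[6, 4, 3]
[6, 4, 3]
[6, 4, 3]
True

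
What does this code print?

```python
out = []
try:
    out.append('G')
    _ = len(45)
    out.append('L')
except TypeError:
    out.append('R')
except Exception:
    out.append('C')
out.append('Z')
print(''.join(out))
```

Execution trace: 'G' (try body) → 'R' (except TypeError) → 'Z' (after the try/except). Output: GRZ

Answer: GRZ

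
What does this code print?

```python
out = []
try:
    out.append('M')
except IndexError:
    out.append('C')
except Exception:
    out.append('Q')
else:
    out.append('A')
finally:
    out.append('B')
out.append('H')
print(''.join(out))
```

Execution trace: 'M' (try body, no exception) → 'A' (else) → 'B' (finally) → 'H' (after the try/except). Output: MABH

Answer: MABH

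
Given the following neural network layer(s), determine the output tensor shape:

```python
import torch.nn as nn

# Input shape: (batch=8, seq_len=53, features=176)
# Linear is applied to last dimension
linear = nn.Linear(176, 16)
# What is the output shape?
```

Input: (8, 53, 176) -> Output: (8, 53, 16)

Answer: (8, 53, 16)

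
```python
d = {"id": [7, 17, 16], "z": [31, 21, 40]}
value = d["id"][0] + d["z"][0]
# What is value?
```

Trace:
`d = {"id": [7, 17, 16], "z": [31, 21, 40]}` → d = {'id': [7, 17, 16], 'z': [31, 21, 40]}
`value = d["id"][0] + d["z"][0]` → value = 38
So value = 38

Answer: 38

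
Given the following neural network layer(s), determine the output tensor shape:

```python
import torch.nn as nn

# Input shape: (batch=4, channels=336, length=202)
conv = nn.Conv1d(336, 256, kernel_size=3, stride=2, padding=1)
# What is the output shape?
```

Input: (4, 336, 202) -> Output: (4, 256, 101)

Answer: (4, 256, 101)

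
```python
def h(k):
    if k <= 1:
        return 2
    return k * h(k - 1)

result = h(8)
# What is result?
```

h(8) = 8 * 7 * 6 * 5 * 4 * 3 * 2 * 2 = 80640

Answer: 80640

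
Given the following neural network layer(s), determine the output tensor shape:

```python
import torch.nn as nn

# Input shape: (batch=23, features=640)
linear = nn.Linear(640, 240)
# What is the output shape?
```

Input: (23, 640) -> Output: (23, 240)

Answer: (23, 240)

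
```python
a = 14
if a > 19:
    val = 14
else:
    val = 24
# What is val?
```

Trace:
`a = 14` → a = 14
`if a > 19: ...` → a > 19 is False, take else branch → val = 24
So val = 24

Answer: 24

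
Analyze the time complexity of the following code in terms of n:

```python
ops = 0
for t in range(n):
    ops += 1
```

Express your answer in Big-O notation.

Each loop level contributes: n. Multiplying the contributions gives O(n).

Answer: O(n)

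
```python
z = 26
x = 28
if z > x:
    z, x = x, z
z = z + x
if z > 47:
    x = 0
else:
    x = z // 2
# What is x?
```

Trace:
`z = 26` → z = 26
`x = 28` → x = 28
`if z > x: ...` → z > x is False → no variable changes
`z = z + x` → z = 54
`if z > 47: ...` → z > 47 is True → x = 0
So x = 0

Answer: 0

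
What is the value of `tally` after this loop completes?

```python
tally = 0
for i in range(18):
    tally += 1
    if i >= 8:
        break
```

Loop breaks when i reaches 8, tally is 9
`tally` takes the values: 0 → 1 → 2 → 3 → 4 → 5 → 6 → 7 → 8 → 9

Answer: 9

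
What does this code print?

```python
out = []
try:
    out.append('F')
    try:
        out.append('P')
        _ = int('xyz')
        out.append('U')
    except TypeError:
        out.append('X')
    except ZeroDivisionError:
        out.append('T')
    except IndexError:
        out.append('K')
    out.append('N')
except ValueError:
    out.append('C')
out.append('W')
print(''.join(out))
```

Execution trace: 'F' (try body) → 'P' (inner try body) → 'C' (except ValueError) → 'W' (after the try/except). Output: FPCW

Answer: FPCW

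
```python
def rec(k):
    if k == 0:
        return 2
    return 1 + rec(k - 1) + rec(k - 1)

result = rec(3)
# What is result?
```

rec(k) = 1 + 2·rec(k-1), rec(0)=2. Closed form: (2+1)·2^3 - 1 = 23.

Answer: 23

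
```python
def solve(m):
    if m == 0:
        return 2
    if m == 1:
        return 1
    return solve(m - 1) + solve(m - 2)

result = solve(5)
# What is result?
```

Build up from base cases: solve(0)=2, solve(1)=1, solve(2)=3, solve(3)=4, solve(4)=7, solve(5)=11

Answer: 11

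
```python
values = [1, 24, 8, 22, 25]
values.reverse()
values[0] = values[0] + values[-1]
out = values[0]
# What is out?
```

Trace:
`values = [1, 24, 8, 22, 25]` → values = [1, 24, 8, 22, 25]
`values.reverse()` → values = [25, 22, 8, 24, 1]
`values[0] = values[0] + values[-1]` → values = [26, 22, 8, 24, 1]
`out = values[0]` → out = 26
So out = 26

Answer: 26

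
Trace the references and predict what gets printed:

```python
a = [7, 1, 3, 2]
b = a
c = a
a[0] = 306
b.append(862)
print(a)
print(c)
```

Key concept: multiple aliases.
Step by step:
`a = [7, 1, 3, 2]` → a = [7, 1, 3, 2]
`b = a` → b = [7, 1, 3, 2] (same object as a)
`c = a` → c = [7, 1, 3, 2] (same object as a, b)
`a[0] = 306` → a = [306, 1, 3, 2] (same object as b, c); b = [306, 1, 3, 2] (same object as a, c); c = [306, 1, 3, 2] (same object as a, b)
`b.append(862)` → a = [306, 1, 3, 2, 862] (same object as b, c); b = [306, 1, 3, 2, 862] (same object as a, c); c = [306, 1, 3, 2, 862] (same object as a, b)
`print(a)` → prints [306, 1, 3, 2, 862]
`print(c)` → prints [306, 1, 3, 2, 862]

Answer:
[306, 1, 3, 2, 862]
[306, 1, 3, 2, 862]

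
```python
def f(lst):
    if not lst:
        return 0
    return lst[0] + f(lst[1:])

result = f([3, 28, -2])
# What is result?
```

3 + 28 + (-2) + 0 = 29

Answer: 29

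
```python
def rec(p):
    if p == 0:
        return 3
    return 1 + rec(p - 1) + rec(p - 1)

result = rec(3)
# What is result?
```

rec(p) = 1 + 2·rec(p-1), rec(0)=3. Closed form: (3+1)·2^3 - 1 = 31.

Answer: 31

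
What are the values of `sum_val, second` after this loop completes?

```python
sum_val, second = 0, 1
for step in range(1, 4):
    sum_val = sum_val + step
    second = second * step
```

Sum and factorial of 1 to 3
`sum_val, second` takes the values: (0, 1) → (1, 1) → (3, 1) → (3, 2) → (6, 2) → (6, 6)

Answer: 6, 6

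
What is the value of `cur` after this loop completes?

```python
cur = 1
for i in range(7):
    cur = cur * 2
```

Multiply by 2, 7 times: 1 * 2^7 = 128
`cur` takes the values: 1 → 2 → 4 → 8 → 16 → 32 → 64 → 128

Answer: 128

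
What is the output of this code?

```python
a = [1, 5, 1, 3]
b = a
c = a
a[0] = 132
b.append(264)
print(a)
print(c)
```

Key concept: multiple aliases.
Step by step:
`a = [1, 5, 1, 3]` → a = [1, 5, 1, 3]
`b = a` → b = [1, 5, 1, 3] (same object as a)
`c = a` → c = [1, 5, 1, 3] (same object as a, b)
`a[0] = 132` → a = [132, 5, 1, 3] (same object as b, c); b = [132, 5, 1, 3] (same object as a, c); c = [132, 5, 1, 3] (same object as a, b)
`b.append(264)` → a = [132, 5, 1, 3, 264] (same object as b, c); b = [132, 5, 1, 3, 264] (same object as a, c); c = [132, 5, 1, 3, 264] (same object as a, b)
`print(a)` → prints [132, 5, 1, 3, 264]
`print(c)` → prints [132, 5, 1, 3, 264]

Answer:
[132, 5, 1, 3, 264]
[132, 5, 1, 3, 264]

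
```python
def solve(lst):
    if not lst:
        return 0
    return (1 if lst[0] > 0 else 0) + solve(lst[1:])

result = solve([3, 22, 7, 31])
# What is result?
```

Count of positive elements in [3, 22, 7, 31] = 4

Answer: 4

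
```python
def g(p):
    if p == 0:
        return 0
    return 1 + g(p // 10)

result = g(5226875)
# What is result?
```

Count of digits of 5226875: 7

Answer: 7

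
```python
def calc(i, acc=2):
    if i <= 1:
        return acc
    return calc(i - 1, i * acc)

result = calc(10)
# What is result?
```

Accumulator trace (n, acc): (10, 2) -> (9, 20) -> (8, 180) -> (7, 1440) -> (6, 10080) -> (5, 60480) -> (4, 302400) -> (3, 1209600) -> (2, 3628800) -> (1, 7257600) -> return 7257600

Answer: 7257600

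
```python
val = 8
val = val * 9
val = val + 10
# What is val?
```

Trace:
`val = 8` → val = 8
`val = val * 9` → val = 72
`val = val + 10` → val = 82
So val = 82

Answer: 82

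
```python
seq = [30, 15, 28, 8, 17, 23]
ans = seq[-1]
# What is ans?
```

Trace:
`seq = [30, 15, 28, 8, 17, 23]` → seq = [30, 15, 28, 8, 17, 23]
`ans = seq[-1]` → ans = 23
So ans = 23

Answer: 23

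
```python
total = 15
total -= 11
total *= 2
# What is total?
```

Trace:
`total = 15` → total = 15
`total -= 11` → total = 4
`total *= 2` → total = 8
So total = 8

Answer: 8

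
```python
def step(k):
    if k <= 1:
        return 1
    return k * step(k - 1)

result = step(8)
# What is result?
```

step(8) = 8 * 7 * 6 * 5 * 4 * 3 * 2 * 1 = 40320

Answer: 40320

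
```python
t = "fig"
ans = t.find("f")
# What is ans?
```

Trace:
`t = "fig"` → t = 'fig'
`ans = t.find("f")` → ans = 0
So ans = 0

Answer: 0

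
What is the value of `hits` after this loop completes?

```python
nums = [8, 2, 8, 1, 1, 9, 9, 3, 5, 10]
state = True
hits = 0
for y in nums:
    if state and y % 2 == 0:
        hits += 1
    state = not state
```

Count even values at even positions
`hits` takes the values: 0 → 1 → 2

Answer: 2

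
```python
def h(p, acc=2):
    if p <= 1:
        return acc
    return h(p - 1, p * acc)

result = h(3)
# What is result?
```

Accumulator trace (n, acc): (3, 2) -> (2, 6) -> (1, 12) -> return 12

Answer: 12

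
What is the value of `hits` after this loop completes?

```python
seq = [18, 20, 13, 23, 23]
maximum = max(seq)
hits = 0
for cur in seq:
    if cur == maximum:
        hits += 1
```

Count of max value 23 in [18, 20, 13, 23, 23]
`hits` takes the values: 0 → 1 → 2

Answer: 2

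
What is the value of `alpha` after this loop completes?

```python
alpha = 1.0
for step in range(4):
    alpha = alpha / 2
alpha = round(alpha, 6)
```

Halving LR 4 times: 1 / 2^4
`alpha` takes the values: 1.0 → 0.5 → 0.25 → 0.125 → 0.0625

Answer: 0.0625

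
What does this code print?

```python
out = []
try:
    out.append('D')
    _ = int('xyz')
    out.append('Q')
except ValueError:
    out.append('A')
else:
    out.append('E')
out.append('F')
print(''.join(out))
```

Execution trace: 'D' (try body) → 'A' (except ValueError) → 'F' (after the try/except). Output: DAF

Answer: DAF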